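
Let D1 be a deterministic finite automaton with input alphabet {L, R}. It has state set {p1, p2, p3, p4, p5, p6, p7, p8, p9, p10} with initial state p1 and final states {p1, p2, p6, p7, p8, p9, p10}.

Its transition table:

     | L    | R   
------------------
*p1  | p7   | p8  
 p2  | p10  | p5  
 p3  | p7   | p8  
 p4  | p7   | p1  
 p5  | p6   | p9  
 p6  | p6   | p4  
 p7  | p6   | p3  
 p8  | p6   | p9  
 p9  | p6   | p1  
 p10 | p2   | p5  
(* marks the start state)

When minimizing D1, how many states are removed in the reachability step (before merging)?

3

No path from p1 leads to p2, p5, p10; the other 7 states are all reachable.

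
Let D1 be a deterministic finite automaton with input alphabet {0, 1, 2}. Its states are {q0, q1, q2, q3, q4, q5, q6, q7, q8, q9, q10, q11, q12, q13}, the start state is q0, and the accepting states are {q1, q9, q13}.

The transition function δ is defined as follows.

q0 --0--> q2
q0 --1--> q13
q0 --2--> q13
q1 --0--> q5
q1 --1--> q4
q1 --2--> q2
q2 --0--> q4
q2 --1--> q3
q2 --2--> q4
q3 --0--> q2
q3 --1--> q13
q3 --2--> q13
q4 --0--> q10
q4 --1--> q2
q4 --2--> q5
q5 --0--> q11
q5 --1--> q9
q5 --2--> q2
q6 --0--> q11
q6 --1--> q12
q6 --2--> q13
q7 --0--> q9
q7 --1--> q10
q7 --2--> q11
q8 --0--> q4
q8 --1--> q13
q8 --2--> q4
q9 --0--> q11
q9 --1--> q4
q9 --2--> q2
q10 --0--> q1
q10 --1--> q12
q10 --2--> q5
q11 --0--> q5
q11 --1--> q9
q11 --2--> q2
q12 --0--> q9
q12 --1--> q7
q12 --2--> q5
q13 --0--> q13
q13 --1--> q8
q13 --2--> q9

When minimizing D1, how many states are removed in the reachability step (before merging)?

1

Starting at q0 and following transitions, the reachable set is {q0, q1, q2, q3, q4, q5, q7, q8, q9, q10, q11, q12, q13}. That leaves q6 unreachable — 1 in total.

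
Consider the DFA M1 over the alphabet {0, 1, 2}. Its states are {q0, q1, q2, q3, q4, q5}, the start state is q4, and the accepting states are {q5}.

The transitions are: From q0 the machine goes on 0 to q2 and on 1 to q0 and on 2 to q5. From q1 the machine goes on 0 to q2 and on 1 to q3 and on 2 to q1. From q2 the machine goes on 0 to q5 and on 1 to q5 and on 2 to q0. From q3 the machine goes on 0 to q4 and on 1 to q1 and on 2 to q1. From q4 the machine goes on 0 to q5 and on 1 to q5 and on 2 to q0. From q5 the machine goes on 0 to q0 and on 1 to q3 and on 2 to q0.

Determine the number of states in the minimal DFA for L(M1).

All states are reachable from the start state.
Start with accepting vs non-accepting: {q5} | {q0,q1,q2,q3,q4}.
Refine {q0,q1,q2,q3,q4} on symbol 0: members go to different blocks, giving {q0,q1,q3} and {q2,q4}.
On input 2, block {q0,q1,q3} splits into {q1,q3} and {q0}.
Stable partition: {q5} | {q1,q3} | {q2,q4} | {q0} — 4 equivalence classes.

4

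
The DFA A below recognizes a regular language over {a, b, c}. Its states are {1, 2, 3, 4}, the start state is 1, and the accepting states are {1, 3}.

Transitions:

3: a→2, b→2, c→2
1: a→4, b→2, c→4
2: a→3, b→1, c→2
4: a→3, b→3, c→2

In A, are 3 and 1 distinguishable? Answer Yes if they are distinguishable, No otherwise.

No

Every state is reachable, so we keep all 4.
Start with accepting vs non-accepting: {1,3} | {2,4}.
Stable partition: {1,3} | {2,4} — 2 equivalence classes.
3 and 1 lie in the same block of the stable partition, so they are equivalent — no string distinguishes them.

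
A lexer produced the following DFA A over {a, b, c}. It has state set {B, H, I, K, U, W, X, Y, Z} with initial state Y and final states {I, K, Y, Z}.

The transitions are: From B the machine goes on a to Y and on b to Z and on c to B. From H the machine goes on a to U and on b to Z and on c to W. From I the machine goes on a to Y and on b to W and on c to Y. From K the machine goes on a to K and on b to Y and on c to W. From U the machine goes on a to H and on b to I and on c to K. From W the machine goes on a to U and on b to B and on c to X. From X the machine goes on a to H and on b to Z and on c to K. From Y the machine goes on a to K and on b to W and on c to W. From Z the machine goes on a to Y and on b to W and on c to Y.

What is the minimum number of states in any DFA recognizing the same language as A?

All states are reachable from the start state.
Start with accepting vs non-accepting: {I,K,Y,Z} | {B,H,U,W,X}.
Split {I,K,Y,Z} by δ(·,b) → {I,Y,Z} and {K}.
On input a, block {I,Y,Z} splits into {I,Z} and {Y}.
Refine {B,H,U,W,X} on symbol a: members go to different blocks, giving {H,U,W,X} and {B}.
On input b, block {H,U,W,X} splits into {H,U,X} and {W}.
Split {H,U,X} by δ(·,c) → {U,X} and {H}.
Stable partition: {I,Z} | {U,X} | {K} | {Y} | {B} | {W} | {H} — 7 equivalence classes.

7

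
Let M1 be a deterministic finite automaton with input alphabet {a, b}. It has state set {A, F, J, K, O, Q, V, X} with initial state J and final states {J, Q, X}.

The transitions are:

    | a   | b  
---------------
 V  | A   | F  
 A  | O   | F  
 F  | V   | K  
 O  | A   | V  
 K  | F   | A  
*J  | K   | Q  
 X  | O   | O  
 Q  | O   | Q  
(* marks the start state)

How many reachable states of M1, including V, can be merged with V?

Reachable states from the start: {A,F,J,K,O,Q,V}. Unreachable: {X} — drop them.
Initial partition by acceptance: {J,Q} | {A,F,K,O,V}.
No further refinement is possible. Final partition (2 blocks): {J,Q} | {A,F,K,O,V}.
State V belongs to the block {A,F,K,O,V}, which has 5 states.

5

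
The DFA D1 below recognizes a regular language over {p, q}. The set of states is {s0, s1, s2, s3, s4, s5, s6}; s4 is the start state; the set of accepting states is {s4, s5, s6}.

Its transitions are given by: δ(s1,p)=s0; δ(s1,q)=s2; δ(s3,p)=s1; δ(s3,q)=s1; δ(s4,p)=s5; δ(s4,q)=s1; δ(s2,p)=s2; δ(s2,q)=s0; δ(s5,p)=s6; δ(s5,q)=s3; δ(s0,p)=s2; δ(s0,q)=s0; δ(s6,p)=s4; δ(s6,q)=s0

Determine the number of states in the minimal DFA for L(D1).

2

All states are reachable from the start state.
Initial partition by acceptance: {s4,s5,s6} | {s0,s1,s2,s3}.
Stable partition: {s4,s5,s6} | {s0,s1,s2,s3} — 2 equivalence classes.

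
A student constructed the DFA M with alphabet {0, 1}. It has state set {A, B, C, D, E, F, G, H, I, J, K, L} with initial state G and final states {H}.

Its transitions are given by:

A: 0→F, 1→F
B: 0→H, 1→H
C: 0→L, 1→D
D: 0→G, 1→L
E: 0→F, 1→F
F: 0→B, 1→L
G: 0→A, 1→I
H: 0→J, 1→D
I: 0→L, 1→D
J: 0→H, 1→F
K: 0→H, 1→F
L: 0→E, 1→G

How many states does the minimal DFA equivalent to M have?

9

First remove the unreachable states {C,K}; 10 states remain.
Start with accepting vs non-accepting: {H} | {A,B,D,E,F,G,I,J,L}.
On input 0, block {A,B,D,E,F,G,I,J,L} splits into {A,D,E,F,G,I,L} and {B,J}.
Split {A,D,E,F,G,I,L} by δ(·,0) → {A,D,E,G,I,L} and {F}.
Refine {A,D,E,G,I,L} on symbol 0: members go to different blocks, giving {D,G,I,L} and {A,E}.
Split {D,G,I,L} by δ(·,0) → {D,I} and {G,L}.
On input 1, block {D,I} splits into {D} and {I}.
Split {B,J} by δ(·,1) → {B} and {J}.
Split {G,L} by δ(·,1) → {G} and {L}.
The partition is now stable with 9 blocks: {H} | {D} | {B} | {F} | {A,E} | {G} | {I} | {J} | {L}.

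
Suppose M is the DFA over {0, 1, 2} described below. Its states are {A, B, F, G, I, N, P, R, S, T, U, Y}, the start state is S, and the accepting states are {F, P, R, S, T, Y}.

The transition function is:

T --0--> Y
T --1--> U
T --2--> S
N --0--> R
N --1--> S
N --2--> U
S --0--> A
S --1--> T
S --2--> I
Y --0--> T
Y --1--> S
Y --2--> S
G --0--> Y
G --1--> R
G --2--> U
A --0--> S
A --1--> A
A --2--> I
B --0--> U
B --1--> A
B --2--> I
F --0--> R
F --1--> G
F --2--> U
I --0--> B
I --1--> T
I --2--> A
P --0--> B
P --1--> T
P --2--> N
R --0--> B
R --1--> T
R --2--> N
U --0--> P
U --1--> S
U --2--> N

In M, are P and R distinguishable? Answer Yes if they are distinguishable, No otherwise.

No

Reachable states from the start: {A,B,I,N,P,R,S,T,U,Y}. Unreachable: {F,G} — drop them.
Initial partition by acceptance: {P,R,S,T,Y} | {A,B,I,N,U}.
Split {P,R,S,T,Y} by δ(·,0) → {P,R,S} and {T,Y}.
On input 0, block {A,B,I,N,U} splits into {A,N,U} and {B,I}.
Split {P,R,S} by δ(·,0) → {P,R} and {S}.
Split {A,N,U} by δ(·,0) → {N,U} and {A}.
Split {T,Y} by δ(·,1) → {Y} and {T}.
Refine {B,I} on symbol 0: members go to different blocks, giving {B} and {I}.
No further refinement is possible. Final partition (8 blocks): {P,R} | {N,U} | {Y} | {B} | {S} | {A} | {T} | {I}.
P and R lie in the same block of the stable partition, so they are equivalent — no string distinguishes them.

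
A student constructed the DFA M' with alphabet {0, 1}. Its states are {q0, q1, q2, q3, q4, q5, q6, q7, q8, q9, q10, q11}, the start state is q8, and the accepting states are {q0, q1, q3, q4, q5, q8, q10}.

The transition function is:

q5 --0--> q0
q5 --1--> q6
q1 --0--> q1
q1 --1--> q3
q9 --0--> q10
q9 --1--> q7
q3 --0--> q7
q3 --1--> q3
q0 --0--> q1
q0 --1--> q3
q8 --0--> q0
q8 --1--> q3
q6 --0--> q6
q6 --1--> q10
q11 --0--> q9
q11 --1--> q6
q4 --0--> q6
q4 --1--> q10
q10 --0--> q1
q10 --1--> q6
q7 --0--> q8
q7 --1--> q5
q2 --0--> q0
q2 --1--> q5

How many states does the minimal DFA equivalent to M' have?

5

Reachable states from the start: {q0,q1,q3,q5,q6,q7,q8,q10}. Unreachable: {q2,q4,q9,q11} — drop them.
Initial partition by acceptance: {q0,q1,q3,q5,q8,q10} | {q6,q7}.
On input 0, block {q0,q1,q3,q5,q8,q10} splits into {q0,q1,q5,q8,q10} and {q3}.
Split {q0,q1,q5,q8,q10} by δ(·,1) → {q0,q1,q8} and {q5,q10}.
On input 0, block {q6,q7} splits into {q6} and {q7}.
No further refinement is possible. Final partition (5 blocks): {q0,q1,q8} | {q6} | {q3} | {q5,q10} | {q7}.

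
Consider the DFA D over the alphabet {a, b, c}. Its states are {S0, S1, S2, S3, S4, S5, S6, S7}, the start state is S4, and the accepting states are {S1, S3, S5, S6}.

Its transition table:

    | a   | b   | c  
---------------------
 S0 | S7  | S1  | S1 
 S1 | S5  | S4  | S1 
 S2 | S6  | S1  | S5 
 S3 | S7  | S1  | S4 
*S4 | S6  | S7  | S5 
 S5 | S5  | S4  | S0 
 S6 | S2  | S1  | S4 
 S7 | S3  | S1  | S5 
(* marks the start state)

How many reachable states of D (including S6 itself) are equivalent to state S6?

Start with accepting vs non-accepting: {S1,S3,S5,S6} | {S0,S2,S4,S7}.
On input a, block {S1,S3,S5,S6} splits into {S1,S5} and {S3,S6}.
Refine {S1,S5} on symbol c: members go to different blocks, giving {S1} and {S5}.
On input a, block {S0,S2,S4,S7} splits into {S2,S4,S7} and {S0}.
On input b, block {S2,S4,S7} splits into {S2,S7} and {S4}.
The partition is now stable with 6 blocks: {S1} | {S2,S7} | {S3,S6} | {S5} | {S0} | {S4}.
The equivalence class containing S6 is {S3,S6}, of size 2.

2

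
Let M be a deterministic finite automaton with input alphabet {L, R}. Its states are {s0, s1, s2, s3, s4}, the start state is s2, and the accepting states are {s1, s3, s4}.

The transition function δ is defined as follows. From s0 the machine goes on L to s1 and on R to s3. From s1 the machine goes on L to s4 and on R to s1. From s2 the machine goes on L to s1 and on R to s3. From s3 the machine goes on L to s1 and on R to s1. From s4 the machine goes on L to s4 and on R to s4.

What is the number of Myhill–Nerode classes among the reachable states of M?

Reachable states from the start: {s1,s2,s3,s4}. Unreachable: {s0} — drop them.
Initial partition by acceptance: {s1,s3,s4} | {s2}.
The partition is now stable with 2 blocks: {s1,s3,s4} | {s2}.

2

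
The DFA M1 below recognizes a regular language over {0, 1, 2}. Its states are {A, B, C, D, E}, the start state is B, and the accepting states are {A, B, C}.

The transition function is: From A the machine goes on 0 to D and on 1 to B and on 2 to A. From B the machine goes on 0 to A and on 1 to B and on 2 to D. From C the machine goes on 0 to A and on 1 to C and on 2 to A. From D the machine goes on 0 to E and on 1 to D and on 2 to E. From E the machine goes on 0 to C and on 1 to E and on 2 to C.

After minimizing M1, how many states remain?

All states are reachable from the start state.
Start with accepting vs non-accepting: {A,B,C} | {D,E}.
Refine {A,B,C} on symbol 0: members go to different blocks, giving {B,C} and {A}.
On input 2, block {B,C} splits into {B} and {C}.
Split {D,E} by δ(·,0) → {D} and {E}.
Stable partition: {B} | {D} | {A} | {C} | {E} — 5 equivalence classes.

5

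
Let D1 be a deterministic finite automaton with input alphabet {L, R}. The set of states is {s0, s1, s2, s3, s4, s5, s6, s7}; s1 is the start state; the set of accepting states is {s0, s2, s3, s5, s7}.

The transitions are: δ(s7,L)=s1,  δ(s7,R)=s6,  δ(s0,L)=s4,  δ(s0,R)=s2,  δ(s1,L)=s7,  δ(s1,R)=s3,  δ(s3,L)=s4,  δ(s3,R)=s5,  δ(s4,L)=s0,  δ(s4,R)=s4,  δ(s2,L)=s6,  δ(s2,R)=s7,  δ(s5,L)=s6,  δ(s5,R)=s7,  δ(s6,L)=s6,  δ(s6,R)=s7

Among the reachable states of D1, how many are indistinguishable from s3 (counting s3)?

Every state is reachable, so we keep all 8.
Start with accepting vs non-accepting: {s0,s2,s3,s5,s7} | {s1,s4,s6}.
Refine {s0,s2,s3,s5,s7} on symbol R: members go to different blocks, giving {s0,s2,s3,s5} and {s7}.
Refine {s0,s2,s3,s5} on symbol R: members go to different blocks, giving {s0,s3} and {s2,s5}.
On input L, block {s1,s4,s6} splits into {s1} and {s4} and {s6}.
Stable partition: {s0,s3} | {s1} | {s7} | {s2,s5} | {s4} | {s6} — 6 equivalence classes.
State s3 belongs to the block {s0,s3}, which has 2 states.

2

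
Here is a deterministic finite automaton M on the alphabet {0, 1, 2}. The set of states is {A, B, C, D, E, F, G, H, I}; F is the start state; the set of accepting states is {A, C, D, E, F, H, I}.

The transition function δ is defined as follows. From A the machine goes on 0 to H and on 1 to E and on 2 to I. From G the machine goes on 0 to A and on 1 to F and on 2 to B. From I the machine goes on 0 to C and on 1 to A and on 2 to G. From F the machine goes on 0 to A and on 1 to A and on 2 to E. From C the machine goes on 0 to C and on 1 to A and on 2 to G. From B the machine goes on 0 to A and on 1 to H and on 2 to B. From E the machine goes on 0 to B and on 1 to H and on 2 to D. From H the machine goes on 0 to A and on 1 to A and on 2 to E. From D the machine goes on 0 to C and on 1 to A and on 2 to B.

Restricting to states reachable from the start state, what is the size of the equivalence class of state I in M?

Every state is reachable, so we keep all 9.
Initial partition by acceptance: {A,C,D,E,F,H,I} | {B,G}.
Split {A,C,D,E,F,H,I} by δ(·,0) → {A,C,D,F,H,I} and {E}.
On input 1, block {A,C,D,F,H,I} splits into {C,D,F,H,I} and {A}.
Split {C,D,F,H,I} by δ(·,0) → {C,D,I} and {F,H}.
Stable partition: {C,D,I} | {B,G} | {E} | {A} | {F,H} — 5 equivalence classes.
The equivalence class containing I is {C,D,I}, of size 3.

3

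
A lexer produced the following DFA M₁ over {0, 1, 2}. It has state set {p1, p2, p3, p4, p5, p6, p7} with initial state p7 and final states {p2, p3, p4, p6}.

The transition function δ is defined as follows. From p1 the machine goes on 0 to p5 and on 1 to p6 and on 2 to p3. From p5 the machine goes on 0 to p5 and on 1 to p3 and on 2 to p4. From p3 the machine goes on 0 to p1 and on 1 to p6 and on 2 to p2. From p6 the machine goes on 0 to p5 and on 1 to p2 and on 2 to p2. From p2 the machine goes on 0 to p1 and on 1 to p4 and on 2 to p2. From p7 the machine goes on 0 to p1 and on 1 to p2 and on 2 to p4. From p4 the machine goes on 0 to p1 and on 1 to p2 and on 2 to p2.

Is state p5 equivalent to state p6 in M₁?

Start with accepting vs non-accepting: {p2,p3,p4,p6} | {p1,p5,p7}.
The partition is now stable with 2 blocks: {p2,p3,p4,p6} | {p1,p5,p7}.
p5 and p6 end up in different blocks, so they are distinguishable. For instance, the string 'ε' is accepted from only p6.

No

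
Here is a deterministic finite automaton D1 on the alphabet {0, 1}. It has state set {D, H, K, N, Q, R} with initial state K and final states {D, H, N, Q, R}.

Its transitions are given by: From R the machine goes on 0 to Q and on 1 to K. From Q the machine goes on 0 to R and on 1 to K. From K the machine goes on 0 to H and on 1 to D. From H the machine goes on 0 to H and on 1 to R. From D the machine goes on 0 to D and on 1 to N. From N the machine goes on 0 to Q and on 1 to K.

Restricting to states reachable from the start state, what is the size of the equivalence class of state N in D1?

3

All states are reachable from the start state.
Start with accepting vs non-accepting: {D,H,N,Q,R} | {K}.
On input 1, block {D,H,N,Q,R} splits into {N,Q,R} and {D,H}.
Stable partition: {N,Q,R} | {K} | {D,H} — 3 equivalence classes.
The equivalence class containing N is {N,Q,R}, of size 3.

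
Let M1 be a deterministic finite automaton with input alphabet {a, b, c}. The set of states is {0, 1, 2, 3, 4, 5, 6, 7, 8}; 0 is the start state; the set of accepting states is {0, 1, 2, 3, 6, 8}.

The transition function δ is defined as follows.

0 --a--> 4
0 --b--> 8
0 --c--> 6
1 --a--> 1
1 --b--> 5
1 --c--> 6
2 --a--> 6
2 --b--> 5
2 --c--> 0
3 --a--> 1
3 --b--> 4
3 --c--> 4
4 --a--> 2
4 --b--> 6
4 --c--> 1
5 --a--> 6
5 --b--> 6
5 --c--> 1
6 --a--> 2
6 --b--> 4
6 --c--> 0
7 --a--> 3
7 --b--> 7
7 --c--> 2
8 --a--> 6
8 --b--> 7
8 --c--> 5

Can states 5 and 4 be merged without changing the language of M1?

Every state is reachable, so we keep all 9.
P0 = {0,1,2,3,6,8} | {4,5,7}.
On input a, block {0,1,2,3,6,8} splits into {1,2,3,6,8} and {0}.
On input c, block {1,2,3,6,8} splits into {2,6} and {3,8} and {1}.
Refine {4,5,7} on symbol a: members go to different blocks, giving {4,5} and {7}.
Refine {3,8} on symbol a: members go to different blocks, giving {3} and {8}.
The partition is now stable with 7 blocks: {2,6} | {4,5} | {0} | {3} | {1} | {7} | {8}.
5 and 4 lie in the same block of the stable partition, so they are equivalent — no string distinguishes them.

Yes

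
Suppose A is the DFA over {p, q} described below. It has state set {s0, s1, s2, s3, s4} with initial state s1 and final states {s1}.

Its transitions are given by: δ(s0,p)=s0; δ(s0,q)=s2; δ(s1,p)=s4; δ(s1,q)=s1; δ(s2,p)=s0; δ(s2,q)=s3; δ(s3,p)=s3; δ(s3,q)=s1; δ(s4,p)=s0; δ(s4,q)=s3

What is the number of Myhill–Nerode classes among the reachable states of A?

4

P0 = {s1} | {s0,s2,s3,s4}.
Refine {s0,s2,s3,s4} on symbol q: members go to different blocks, giving {s0,s2,s4} and {s3}.
On input q, block {s0,s2,s4} splits into {s2,s4} and {s0}.
No further refinement is possible. Final partition (4 blocks): {s1} | {s2,s4} | {s3} | {s0}.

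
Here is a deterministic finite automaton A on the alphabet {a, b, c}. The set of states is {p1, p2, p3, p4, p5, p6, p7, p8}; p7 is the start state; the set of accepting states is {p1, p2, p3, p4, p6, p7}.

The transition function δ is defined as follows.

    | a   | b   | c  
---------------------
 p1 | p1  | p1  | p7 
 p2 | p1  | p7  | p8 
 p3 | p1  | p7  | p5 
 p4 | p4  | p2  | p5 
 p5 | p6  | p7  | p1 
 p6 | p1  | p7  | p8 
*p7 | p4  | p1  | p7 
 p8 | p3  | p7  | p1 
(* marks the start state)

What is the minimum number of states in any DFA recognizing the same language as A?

All states are reachable from the start state.
Start with accepting vs non-accepting: {p1,p2,p3,p4,p6,p7} | {p5,p8}.
On input c, block {p1,p2,p3,p4,p6,p7} splits into {p2,p3,p4,p6} and {p1,p7}.
On input a, block {p2,p3,p4,p6} splits into {p2,p3,p6} and {p4}.
Refine {p1,p7} on symbol a: members go to different blocks, giving {p1} and {p7}.
Stable partition: {p2,p3,p6} | {p5,p8} | {p1} | {p4} | {p7} — 5 equivalence classes.

5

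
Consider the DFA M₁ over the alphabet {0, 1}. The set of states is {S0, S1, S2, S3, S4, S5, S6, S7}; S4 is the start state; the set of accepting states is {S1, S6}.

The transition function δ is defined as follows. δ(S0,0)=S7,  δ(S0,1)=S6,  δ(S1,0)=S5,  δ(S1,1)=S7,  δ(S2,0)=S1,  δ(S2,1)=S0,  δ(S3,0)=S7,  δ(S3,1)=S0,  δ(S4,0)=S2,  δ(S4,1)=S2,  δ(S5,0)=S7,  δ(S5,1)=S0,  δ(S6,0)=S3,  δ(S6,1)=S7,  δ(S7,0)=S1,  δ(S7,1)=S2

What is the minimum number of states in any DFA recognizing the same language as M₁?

All states are reachable from the start state.
P0 = {S1,S6} | {S0,S2,S3,S4,S5,S7}.
Split {S0,S2,S3,S4,S5,S7} by δ(·,0) → {S0,S3,S4,S5} and {S2,S7}.
Split {S0,S3,S4,S5} by δ(·,1) → {S3,S5} and {S0} and {S4}.
Refine {S2,S7} on symbol 1: members go to different blocks, giving {S2} and {S7}.
The partition is now stable with 6 blocks: {S1,S6} | {S3,S5} | {S2} | {S0} | {S4} | {S7}.

6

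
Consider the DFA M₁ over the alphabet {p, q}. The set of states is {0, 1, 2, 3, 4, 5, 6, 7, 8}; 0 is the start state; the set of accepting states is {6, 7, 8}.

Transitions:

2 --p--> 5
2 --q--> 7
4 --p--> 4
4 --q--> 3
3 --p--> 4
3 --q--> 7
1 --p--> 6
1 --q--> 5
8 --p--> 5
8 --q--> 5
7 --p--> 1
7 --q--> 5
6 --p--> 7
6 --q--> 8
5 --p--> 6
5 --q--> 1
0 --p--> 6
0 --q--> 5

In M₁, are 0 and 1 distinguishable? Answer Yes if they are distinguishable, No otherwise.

No

Reachable states from the start: {0,1,5,6,7,8}. Unreachable: {2,3,4} — drop them.
Initial partition by acceptance: {6,7,8} | {0,1,5}.
On input p, block {6,7,8} splits into {7,8} and {6}.
No further refinement is possible. Final partition (3 blocks): {7,8} | {0,1,5} | {6}.
0 and 1 lie in the same block of the stable partition, so they are equivalent — no string distinguishes them.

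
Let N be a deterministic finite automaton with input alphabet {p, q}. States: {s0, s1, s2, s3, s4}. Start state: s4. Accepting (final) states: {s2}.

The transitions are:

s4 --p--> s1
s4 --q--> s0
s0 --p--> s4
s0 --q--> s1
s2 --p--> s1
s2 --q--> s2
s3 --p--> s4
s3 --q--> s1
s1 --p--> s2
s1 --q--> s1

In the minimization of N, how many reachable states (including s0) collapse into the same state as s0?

1

States {s3} cannot be reached from the start state, so discard them.
P0 = {s2} | {s0,s1,s4}.
On input p, block {s0,s1,s4} splits into {s0,s4} and {s1}.
Split {s0,s4} by δ(·,p) → {s0} and {s4}.
The partition is now stable with 4 blocks: {s2} | {s0} | {s1} | {s4}.
The equivalence class containing s0 is {s0}, of size 1.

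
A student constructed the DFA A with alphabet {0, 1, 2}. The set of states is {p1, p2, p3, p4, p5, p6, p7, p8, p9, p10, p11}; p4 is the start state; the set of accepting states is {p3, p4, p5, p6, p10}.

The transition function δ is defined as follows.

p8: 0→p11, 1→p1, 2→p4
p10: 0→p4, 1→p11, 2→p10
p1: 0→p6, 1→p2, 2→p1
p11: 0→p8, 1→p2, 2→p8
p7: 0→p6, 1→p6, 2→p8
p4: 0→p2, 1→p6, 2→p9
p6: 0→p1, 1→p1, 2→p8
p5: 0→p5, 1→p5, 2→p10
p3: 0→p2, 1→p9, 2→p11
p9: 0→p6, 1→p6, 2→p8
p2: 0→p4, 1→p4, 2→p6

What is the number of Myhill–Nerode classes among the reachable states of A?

First remove the unreachable states {p3,p5,p7,p10}; 7 states remain.
P0 = {p4,p6} | {p1,p2,p8,p9,p11}.
Refine {p4,p6} on symbol 1: members go to different blocks, giving {p4} and {p6}.
Refine {p1,p2,p8,p9,p11} on symbol 0: members go to different blocks, giving {p1,p9} and {p8,p11} and {p2}.
Refine {p1,p9} on symbol 1: members go to different blocks, giving {p1} and {p9}.
On input 1, block {p8,p11} splits into {p8} and {p11}.
The partition is now stable with 7 blocks: {p4} | {p1} | {p6} | {p8} | {p2} | {p9} | {p11}.

7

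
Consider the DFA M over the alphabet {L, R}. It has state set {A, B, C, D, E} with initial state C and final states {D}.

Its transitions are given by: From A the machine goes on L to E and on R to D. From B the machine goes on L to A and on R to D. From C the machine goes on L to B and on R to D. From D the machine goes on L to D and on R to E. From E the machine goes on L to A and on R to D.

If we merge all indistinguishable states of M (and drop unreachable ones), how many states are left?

Start with accepting vs non-accepting: {D} | {A,B,C,E}.
The partition is now stable with 2 blocks: {D} | {A,B,C,E}.

2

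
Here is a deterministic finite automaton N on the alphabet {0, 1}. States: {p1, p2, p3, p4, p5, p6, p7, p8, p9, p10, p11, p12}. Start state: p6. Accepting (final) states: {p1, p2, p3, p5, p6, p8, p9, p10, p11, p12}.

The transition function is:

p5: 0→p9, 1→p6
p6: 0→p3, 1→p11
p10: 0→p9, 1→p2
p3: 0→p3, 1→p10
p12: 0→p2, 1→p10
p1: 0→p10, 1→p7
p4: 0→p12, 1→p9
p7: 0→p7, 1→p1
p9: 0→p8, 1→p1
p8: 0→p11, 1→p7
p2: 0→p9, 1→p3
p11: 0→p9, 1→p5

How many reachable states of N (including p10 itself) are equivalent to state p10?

2

Reachable states from the start: {p1,p2,p3,p5,p6,p7,p8,p9,p10,p11}. Unreachable: {p4,p12} — drop them.
P0 = {p1,p2,p3,p5,p6,p8,p9,p10,p11} | {p7}.
Refine {p1,p2,p3,p5,p6,p8,p9,p10,p11} on symbol 1: members go to different blocks, giving {p2,p3,p5,p6,p9,p10,p11} and {p1,p8}.
Split {p2,p3,p5,p6,p9,p10,p11} by δ(·,0) → {p2,p3,p5,p6,p10,p11} and {p9}.
Refine {p2,p3,p5,p6,p10,p11} on symbol 0: members go to different blocks, giving {p2,p5,p10,p11} and {p3,p6}.
On input 1, block {p2,p5,p10,p11} splits into {p2,p5} and {p10,p11}.
The partition is now stable with 6 blocks: {p2,p5} | {p7} | {p1,p8} | {p9} | {p3,p6} | {p10,p11}.
The equivalence class containing p10 is {p10,p11}, of size 2.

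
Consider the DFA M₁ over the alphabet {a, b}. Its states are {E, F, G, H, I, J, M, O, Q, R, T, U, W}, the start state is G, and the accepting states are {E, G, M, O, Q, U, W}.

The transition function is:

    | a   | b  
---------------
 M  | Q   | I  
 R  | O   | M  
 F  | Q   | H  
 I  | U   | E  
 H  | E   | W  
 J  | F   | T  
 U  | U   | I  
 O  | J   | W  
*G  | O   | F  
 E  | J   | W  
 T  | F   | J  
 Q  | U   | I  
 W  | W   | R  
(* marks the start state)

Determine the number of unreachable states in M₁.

A breadth-first search from the start state visits every state.

0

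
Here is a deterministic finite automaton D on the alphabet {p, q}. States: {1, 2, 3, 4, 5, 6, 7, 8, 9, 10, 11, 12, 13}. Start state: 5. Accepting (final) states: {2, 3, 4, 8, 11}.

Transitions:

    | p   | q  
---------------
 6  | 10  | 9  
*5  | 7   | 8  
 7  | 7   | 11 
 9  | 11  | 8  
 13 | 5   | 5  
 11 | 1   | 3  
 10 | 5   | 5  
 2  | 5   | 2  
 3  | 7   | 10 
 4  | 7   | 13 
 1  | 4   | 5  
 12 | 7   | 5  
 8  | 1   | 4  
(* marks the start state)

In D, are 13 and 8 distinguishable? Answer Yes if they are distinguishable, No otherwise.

First remove the unreachable states {2,6,9,12}; 9 states remain.
Start with accepting vs non-accepting: {3,4,8,11} | {1,5,7,10,13}.
Refine {3,4,8,11} on symbol q: members go to different blocks, giving {3,4} and {8,11}.
On input p, block {1,5,7,10,13} splits into {5,7,10,13} and {1}.
Split {5,7,10,13} by δ(·,q) → {5,7} and {10,13}.
The partition is now stable with 5 blocks: {3,4} | {5,7} | {8,11} | {1} | {10,13}.
13 and 8 end up in different blocks, so they are distinguishable. For instance, the string 'ε' is accepted from only 8.

Yes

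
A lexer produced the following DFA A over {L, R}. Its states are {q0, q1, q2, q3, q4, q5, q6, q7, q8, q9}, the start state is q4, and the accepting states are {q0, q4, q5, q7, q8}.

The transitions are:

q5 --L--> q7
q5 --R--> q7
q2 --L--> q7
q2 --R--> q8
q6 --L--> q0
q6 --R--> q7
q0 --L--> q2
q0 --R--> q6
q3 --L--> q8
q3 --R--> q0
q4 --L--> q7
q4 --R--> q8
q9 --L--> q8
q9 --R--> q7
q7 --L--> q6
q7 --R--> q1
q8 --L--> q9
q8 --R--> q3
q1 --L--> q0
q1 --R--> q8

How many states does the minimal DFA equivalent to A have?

3

First remove the unreachable states {q5}; 9 states remain.
P0 = {q0,q4,q7,q8} | {q1,q2,q3,q6,q9}.
Refine {q0,q4,q7,q8} on symbol L: members go to different blocks, giving {q0,q7,q8} and {q4}.
The partition is now stable with 3 blocks: {q0,q7,q8} | {q1,q2,q3,q6,q9} | {q4}.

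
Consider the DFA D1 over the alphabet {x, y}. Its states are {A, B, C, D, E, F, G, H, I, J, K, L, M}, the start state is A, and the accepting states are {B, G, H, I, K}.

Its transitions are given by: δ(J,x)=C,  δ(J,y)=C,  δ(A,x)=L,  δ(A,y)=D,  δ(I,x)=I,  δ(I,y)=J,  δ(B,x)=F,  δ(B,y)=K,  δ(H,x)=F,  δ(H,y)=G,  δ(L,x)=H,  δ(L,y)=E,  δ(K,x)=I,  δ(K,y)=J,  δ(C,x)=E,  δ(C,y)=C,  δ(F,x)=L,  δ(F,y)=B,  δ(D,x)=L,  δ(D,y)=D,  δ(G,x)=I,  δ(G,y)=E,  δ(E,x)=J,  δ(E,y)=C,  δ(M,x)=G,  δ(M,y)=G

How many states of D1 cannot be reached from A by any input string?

BFS from A reaches {A, B, C, D, E, F, G, H, I, J, K, L}; the 1 state(s) M are never visited.

1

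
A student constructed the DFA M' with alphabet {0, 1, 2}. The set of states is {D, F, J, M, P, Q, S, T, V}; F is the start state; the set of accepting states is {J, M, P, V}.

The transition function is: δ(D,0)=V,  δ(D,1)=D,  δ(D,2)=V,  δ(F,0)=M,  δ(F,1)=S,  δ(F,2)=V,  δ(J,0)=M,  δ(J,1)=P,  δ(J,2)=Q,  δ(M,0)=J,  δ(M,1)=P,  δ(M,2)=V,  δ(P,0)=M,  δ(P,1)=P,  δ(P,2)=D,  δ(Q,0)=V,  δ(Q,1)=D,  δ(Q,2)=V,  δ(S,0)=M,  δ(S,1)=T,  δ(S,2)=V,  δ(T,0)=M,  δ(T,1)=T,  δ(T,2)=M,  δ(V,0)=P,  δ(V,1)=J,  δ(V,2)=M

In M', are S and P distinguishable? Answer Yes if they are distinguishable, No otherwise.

All states are reachable from the start state.
P0 = {J,M,P,V} | {D,F,Q,S,T}.
On input 2, block {J,M,P,V} splits into {J,P} and {M,V}.
The partition is now stable with 3 blocks: {J,P} | {D,F,Q,S,T} | {M,V}.
S and P end up in different blocks, so they are distinguishable. For instance, the string 'ε' is accepted from only P.

Yes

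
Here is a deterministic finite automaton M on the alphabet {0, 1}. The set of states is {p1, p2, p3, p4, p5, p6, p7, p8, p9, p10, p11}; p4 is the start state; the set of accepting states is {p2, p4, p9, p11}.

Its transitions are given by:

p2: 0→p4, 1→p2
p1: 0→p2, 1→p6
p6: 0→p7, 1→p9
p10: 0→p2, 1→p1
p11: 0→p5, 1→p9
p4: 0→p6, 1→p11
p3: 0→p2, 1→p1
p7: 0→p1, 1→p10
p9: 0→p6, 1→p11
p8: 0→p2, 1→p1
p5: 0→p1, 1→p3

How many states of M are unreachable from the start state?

Starting at p4 and following transitions, the reachable set is {p1, p2, p3, p4, p5, p6, p7, p9, p10, p11}. That leaves p8 unreachable — 1 in total.

1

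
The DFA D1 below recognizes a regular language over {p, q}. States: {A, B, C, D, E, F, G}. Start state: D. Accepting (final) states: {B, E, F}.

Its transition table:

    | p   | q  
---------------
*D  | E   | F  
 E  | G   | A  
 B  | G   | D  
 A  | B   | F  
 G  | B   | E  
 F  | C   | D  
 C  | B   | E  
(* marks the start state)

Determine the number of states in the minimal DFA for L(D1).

2

All states are reachable from the start state.
Start with accepting vs non-accepting: {B,E,F} | {A,C,D,G}.
Stable partition: {B,E,F} | {A,C,D,G} — 2 equivalence classes.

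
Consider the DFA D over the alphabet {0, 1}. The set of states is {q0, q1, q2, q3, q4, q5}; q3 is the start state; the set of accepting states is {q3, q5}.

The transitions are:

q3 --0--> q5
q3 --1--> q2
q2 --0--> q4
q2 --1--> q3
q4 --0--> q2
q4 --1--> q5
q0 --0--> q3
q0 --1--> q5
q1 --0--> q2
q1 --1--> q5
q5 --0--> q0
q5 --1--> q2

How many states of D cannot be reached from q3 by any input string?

1

BFS from q3 reaches {q0, q2, q3, q4, q5}; the 1 state(s) q1 are never visited.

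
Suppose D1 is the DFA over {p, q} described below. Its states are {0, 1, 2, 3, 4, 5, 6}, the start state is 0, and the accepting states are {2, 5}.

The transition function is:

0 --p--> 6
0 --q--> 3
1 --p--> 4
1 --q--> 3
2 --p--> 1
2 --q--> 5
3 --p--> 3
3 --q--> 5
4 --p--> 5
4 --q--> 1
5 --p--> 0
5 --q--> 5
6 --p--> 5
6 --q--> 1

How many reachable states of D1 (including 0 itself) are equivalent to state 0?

2

First remove the unreachable states {2}; 6 states remain.
Initial partition by acceptance: {5} | {0,1,3,4,6}.
On input p, block {0,1,3,4,6} splits into {0,1,3} and {4,6}.
Refine {0,1,3} on symbol p: members go to different blocks, giving {0,1} and {3}.
Stable partition: {5} | {0,1} | {4,6} | {3} — 4 equivalence classes.
State 0 belongs to the block {0,1}, which has 2 states.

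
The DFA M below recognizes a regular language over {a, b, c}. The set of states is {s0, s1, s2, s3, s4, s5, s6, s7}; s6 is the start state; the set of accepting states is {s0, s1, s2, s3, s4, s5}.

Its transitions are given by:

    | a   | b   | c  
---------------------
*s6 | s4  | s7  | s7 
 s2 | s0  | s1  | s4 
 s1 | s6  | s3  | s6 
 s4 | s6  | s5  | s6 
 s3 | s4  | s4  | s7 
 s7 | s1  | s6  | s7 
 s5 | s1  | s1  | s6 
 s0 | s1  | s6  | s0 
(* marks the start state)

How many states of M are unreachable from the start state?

2

No path from s6 leads to s0, s2; the other 6 states are all reachable.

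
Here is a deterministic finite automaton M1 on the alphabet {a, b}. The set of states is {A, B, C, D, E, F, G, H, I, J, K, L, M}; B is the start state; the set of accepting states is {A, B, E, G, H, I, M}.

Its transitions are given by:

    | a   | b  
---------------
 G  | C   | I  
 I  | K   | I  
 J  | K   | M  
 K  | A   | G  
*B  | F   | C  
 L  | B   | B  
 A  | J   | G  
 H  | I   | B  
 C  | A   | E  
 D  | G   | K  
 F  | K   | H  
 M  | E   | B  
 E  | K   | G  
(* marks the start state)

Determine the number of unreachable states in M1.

2

BFS from B reaches {A, B, C, E, F, G, H, I, J, K, M}; the 2 state(s) D, L are never visited.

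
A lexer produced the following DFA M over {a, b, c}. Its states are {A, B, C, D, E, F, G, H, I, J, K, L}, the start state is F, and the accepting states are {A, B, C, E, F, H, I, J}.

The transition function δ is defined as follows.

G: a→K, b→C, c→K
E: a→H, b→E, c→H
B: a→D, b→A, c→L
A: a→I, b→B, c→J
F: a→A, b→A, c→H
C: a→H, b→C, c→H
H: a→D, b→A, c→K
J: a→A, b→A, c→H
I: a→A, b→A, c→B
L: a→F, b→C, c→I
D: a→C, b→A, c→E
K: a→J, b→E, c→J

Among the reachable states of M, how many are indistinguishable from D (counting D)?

1

States {G} cannot be reached from the start state, so discard them.
P0 = {A,B,C,E,F,H,I,J} | {D,K,L}.
On input a, block {A,B,C,E,F,H,I,J} splits into {A,C,E,F,I,J} and {B,H}.
Refine {A,C,E,F,I,J} on symbol a: members go to different blocks, giving {A,F,I,J} and {C,E}.
Refine {A,F,I,J} on symbol b: members go to different blocks, giving {F,I,J} and {A}.
Split {D,K,L} by δ(·,a) → {K,L} and {D}.
No further refinement is possible. Final partition (6 blocks): {F,I,J} | {K,L} | {B,H} | {C,E} | {A} | {D}.
State D belongs to the block {D}, which has 1 states.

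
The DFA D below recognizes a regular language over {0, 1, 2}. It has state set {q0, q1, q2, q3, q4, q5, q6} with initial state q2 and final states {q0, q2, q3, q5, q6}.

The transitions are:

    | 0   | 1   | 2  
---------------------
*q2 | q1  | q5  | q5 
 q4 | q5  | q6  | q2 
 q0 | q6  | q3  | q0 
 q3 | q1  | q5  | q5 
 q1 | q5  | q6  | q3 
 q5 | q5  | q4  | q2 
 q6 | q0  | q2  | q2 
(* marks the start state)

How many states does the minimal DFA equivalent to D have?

Every state is reachable, so we keep all 7.
Start with accepting vs non-accepting: {q0,q2,q3,q5,q6} | {q1,q4}.
Split {q0,q2,q3,q5,q6} by δ(·,0) → {q0,q5,q6} and {q2,q3}.
Refine {q0,q5,q6} on symbol 1: members go to different blocks, giving {q0,q6} and {q5}.
Split {q0,q6} by δ(·,2) → {q0} and {q6}.
The partition is now stable with 5 blocks: {q0} | {q1,q4} | {q2,q3} | {q5} | {q6}.

5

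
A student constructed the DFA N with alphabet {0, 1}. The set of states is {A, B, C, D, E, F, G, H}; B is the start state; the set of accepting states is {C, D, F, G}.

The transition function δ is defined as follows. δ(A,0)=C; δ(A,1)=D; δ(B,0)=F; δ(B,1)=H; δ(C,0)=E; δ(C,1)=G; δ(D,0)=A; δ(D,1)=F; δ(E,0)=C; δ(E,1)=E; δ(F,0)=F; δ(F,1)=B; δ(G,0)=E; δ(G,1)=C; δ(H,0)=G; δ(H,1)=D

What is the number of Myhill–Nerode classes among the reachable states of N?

All states are reachable from the start state.
Initial partition by acceptance: {C,D,F,G} | {A,B,E,H}.
Refine {C,D,F,G} on symbol 0: members go to different blocks, giving {C,D,G} and {F}.
On input 1, block {C,D,G} splits into {C,G} and {D}.
Split {A,B,E,H} by δ(·,0) → {A,E,H} and {B}.
Refine {A,E,H} on symbol 1: members go to different blocks, giving {A,H} and {E}.
Stable partition: {C,G} | {A,H} | {F} | {D} | {B} | {E} — 6 equivalence classes.

6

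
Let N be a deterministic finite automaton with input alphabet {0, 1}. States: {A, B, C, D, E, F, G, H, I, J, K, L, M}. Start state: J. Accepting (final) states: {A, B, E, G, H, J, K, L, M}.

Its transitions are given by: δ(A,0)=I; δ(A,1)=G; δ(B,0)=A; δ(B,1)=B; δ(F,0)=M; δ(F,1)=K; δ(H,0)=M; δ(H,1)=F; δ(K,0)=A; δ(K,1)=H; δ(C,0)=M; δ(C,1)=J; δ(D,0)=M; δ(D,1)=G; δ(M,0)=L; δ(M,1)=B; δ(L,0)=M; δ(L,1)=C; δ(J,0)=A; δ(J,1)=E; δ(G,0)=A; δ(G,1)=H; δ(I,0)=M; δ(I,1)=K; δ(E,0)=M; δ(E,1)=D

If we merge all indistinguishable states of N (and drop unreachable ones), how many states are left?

6

All states are reachable from the start state.
P0 = {A,B,E,G,H,J,K,L,M} | {C,D,F,I}.
On input 0, block {A,B,E,G,H,J,K,L,M} splits into {B,E,G,H,J,K,L,M} and {A}.
Refine {B,E,G,H,J,K,L,M} on symbol 0: members go to different blocks, giving {B,G,J,K} and {E,H,L,M}.
On input 1, block {B,G,J,K} splits into {G,J,K} and {B}.
Split {E,H,L,M} by δ(·,1) → {E,H,L} and {M}.
Stable partition: {G,J,K} | {C,D,F,I} | {A} | {E,H,L} | {B} | {M} — 6 equivalence classes.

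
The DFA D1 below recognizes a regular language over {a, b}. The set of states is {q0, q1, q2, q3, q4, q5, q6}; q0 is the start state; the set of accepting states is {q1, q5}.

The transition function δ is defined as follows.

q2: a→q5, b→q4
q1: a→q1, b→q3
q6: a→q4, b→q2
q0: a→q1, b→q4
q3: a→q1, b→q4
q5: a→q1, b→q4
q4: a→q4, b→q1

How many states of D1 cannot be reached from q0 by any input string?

3

Starting at q0 and following transitions, the reachable set is {q0, q1, q3, q4}. That leaves q2, q5, q6 unreachable — 3 in total.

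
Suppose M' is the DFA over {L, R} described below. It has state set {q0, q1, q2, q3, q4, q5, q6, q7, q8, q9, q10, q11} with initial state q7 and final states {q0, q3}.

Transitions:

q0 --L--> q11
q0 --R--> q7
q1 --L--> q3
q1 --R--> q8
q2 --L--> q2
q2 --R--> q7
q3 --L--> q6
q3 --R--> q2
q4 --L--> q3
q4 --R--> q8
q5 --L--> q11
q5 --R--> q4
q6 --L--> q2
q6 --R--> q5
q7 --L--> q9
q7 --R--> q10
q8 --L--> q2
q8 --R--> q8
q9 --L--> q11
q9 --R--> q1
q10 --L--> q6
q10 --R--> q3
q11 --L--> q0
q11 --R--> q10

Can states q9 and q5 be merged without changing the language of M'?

Initial partition by acceptance: {q0,q3} | {q1,q2,q4,q5,q6,q7,q8,q9,q10,q11}.
Split {q1,q2,q4,q5,q6,q7,q8,q9,q10,q11} by δ(·,L) → {q2,q5,q6,q7,q8,q9,q10} and {q1,q4,q11}.
Refine {q0,q3} on symbol L: members go to different blocks, giving {q0} and {q3}.
Split {q2,q5,q6,q7,q8,q9,q10} by δ(·,L) → {q2,q6,q7,q8,q10} and {q5,q9}.
Refine {q2,q6,q7,q8,q10} on symbol L: members go to different blocks, giving {q2,q6,q8,q10} and {q7}.
Split {q2,q6,q8,q10} by δ(·,R) → {q2} and {q6} and {q8} and {q10}.
Split {q1,q4,q11} by δ(·,L) → {q1,q4} and {q11}.
Stable partition: {q0} | {q2} | {q1,q4} | {q3} | {q5,q9} | {q7} | {q6} | {q8} | {q10} | {q11} — 10 equivalence classes.
q9 and q5 lie in the same block of the stable partition, so they are equivalent — no string distinguishes them.

Yes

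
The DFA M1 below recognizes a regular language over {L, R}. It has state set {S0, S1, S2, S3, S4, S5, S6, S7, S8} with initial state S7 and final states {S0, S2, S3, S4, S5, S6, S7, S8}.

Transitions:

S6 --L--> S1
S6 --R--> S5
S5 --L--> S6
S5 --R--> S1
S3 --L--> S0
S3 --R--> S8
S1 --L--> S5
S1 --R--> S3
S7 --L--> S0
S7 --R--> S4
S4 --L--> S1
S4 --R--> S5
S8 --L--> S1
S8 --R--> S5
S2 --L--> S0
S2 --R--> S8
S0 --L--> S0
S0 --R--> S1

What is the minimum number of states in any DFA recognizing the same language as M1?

5

States {S2} cannot be reached from the start state, so discard them.
P0 = {S0,S3,S4,S5,S6,S7,S8} | {S1}.
Split {S0,S3,S4,S5,S6,S7,S8} by δ(·,L) → {S0,S3,S5,S7} and {S4,S6,S8}.
Refine {S0,S3,S5,S7} on symbol L: members go to different blocks, giving {S0,S3,S7} and {S5}.
Refine {S0,S3,S7} on symbol R: members go to different blocks, giving {S3,S7} and {S0}.
Stable partition: {S3,S7} | {S1} | {S4,S6,S8} | {S5} | {S0} — 5 equivalence classes.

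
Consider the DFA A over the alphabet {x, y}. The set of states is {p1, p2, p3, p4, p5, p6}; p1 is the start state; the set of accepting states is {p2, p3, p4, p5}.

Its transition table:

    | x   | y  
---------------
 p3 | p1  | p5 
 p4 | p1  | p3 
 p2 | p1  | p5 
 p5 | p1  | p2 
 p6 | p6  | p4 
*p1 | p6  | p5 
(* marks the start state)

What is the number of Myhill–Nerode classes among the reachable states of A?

2

Start with accepting vs non-accepting: {p2,p3,p4,p5} | {p1,p6}.
The partition is now stable with 2 blocks: {p2,p3,p4,p5} | {p1,p6}.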